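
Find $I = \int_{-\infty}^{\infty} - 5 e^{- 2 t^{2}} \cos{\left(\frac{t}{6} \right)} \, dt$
$- \frac{5 \sqrt{2} \sqrt{\pi}}{2 e^{\frac{1}{288}}}$

Define $I(b) = \int_{-\infty}^{\infty} - 5 e^{- 2 t^{2}} \cos{\left(b t \right)} \, dt$.

Differentiating under the integral sign,
$$I'(b) = \int_{-\infty}^{\infty} 5 t e^{- 2 t^{2}} \sin{\left(b t \right)} \, dt.$$

Integrate $\int_{-\infty}^{\infty} t \sin(b t)\, e^{- 2 t^{2}}\, dt$ by parts with $u = \sin(b t)$ and $dv = t\, e^{- 2 t^{2}}\, dt$, giving $v = - \frac{e^{- 2 t^{2}}}{4}$. The boundary term vanishes and
$$\int_{-\infty}^{\infty} t \sin(b t)\, e^{- 2 t^{2}}\, dt = \frac{b}{4} \int_{-\infty}^{\infty} \cos(b t)\, e^{- 2 t^{2}}\, dt,$$
so $I'(b) = - \frac{b}{4}\, I(b)$.

This is a separable first-order ODE; solving with the initial condition $I(0) = \int_{-\infty}^{\infty} - 5 e^{- 2 t^{2}}\,dt = - \frac{5 \sqrt{2} \sqrt{\pi}}{2}$ gives
$$I(b) = - \frac{5 \sqrt{2} \sqrt{\pi} e^{- \frac{b^{2}}{8}}}{2}.$$

Setting $b = \frac{1}{6}$:
$$I = - \frac{5 \sqrt{2} \sqrt{\pi}}{2 e^{\frac{1}{288}}}.$$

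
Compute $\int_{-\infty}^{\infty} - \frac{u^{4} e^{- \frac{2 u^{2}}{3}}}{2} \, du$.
$- \frac{27 \sqrt{6} \sqrt{\pi}}{64}$

Consider the simpler parametrised integral
$$J(a) = \int_{-\infty}^{\infty} - \frac{e^{- a u^{2}}}{2} \, du = - \frac{\sqrt{\pi}}{2 \sqrt{a}}.$$

Differentiating under the integral sign brings down a factor of $(-u^2)$:
$$\frac{dJ}{da} = \int_{-\infty}^{\infty} \frac{u^{2} e^{- a u^{2}}}{2} \, du = \frac{\sqrt{\pi}}{4 a^{\frac{3}{2}}}.$$

Repeating twice in total — each differentiation brings down another $(-u^2)$ — gives
$$\frac{d^{2}J}{da^{2}} = \int_{-\infty}^{\infty} - \frac{u^{4} e^{- a u^{2}}}{2} \, du = - \frac{3 \sqrt{\pi}}{8 a^{\frac{5}{2}}},$$
and the integrand here is exactly the target integrand, so $I = - \frac{3 \sqrt{\pi}}{8 a^{\frac{5}{2}}}$.

Setting $a = \frac{2}{3}$:
$$I = - \frac{27 \sqrt{6} \sqrt{\pi}}{64}.$$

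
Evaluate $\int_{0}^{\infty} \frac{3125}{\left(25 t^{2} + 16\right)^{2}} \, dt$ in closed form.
$\frac{625 \pi}{256}$

Recall the elementary integral
$$J(a) = \int_{0}^{\infty} \frac{5}{a^{2} + t^{2}} \, dt = \frac{5 \pi}{2 a}.$$

Differentiating under the integral sign with respect to $a$,
$$\frac{dJ}{da} = \int_{0}^{\infty} - \frac{10 a}{\left(a^{2} + t^{2}\right)^{2}} \, dt = - \frac{5 \pi}{2 a^{2}},$$
so $\int_{0}^{\infty} \frac{5}{\left(a^{2} + t^{2}\right)^{2}} \, dt = \frac{5 \pi}{4 a^{3}}$.

Setting $a = \frac{4}{5}$:
$$I = \frac{625 \pi}{256}.$$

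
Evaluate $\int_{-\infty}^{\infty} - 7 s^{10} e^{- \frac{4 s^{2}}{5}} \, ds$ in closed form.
$- \frac{20671875 \sqrt{5} \sqrt{\pi}}{65536}$

Begin with the known integral
$$J(a) = \int_{-\infty}^{\infty} - 7 e^{- a s^{2}} \, ds = - \frac{7 \sqrt{\pi}}{\sqrt{a}}.$$

Differentiating under the integral sign brings down a factor of $(-s^2)$:
$$\frac{dJ}{da} = \int_{-\infty}^{\infty} 7 s^{2} e^{- a s^{2}} \, ds = \frac{7 \sqrt{\pi}}{2 a^{\frac{3}{2}}}.$$

Repeating $5$ times in total — each differentiation brings down another $(-s^2)$ — gives
$$\frac{d^{5}J}{da^{5}} = \int_{-\infty}^{\infty} 7 s^{10} e^{- a s^{2}} \, ds = \frac{6615 \sqrt{\pi}}{32 a^{\frac{11}{2}}},$$
and the integrand here is $(-1)^{5}$ times the target integrand, so $I = (-1)^{5}\,\frac{d^{5}J}{da^{5}} = - \frac{6615 \sqrt{\pi}}{32 a^{\frac{11}{2}}}$.

Setting $a = \frac{4}{5}$:
$$I = - \frac{20671875 \sqrt{5} \sqrt{\pi}}{65536}.$$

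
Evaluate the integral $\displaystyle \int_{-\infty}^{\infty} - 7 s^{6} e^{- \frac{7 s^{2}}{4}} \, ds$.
$- \frac{240 \sqrt{7} \sqrt{\pi}}{343}$

Consider the simpler parametrised integral
$$J(a) = \int_{-\infty}^{\infty} - 7 e^{- a s^{2}} \, ds = - \frac{7 \sqrt{\pi}}{\sqrt{a}}.$$

Differentiating under the integral sign brings down a factor of $(-s^2)$:
$$\frac{dJ}{da} = \int_{-\infty}^{\infty} 7 s^{2} e^{- a s^{2}} \, ds = \frac{7 \sqrt{\pi}}{2 a^{\frac{3}{2}}}.$$

Repeating $3$ times in total — each differentiation brings down another $(-s^2)$ — gives
$$\frac{d^{3}J}{da^{3}} = \int_{-\infty}^{\infty} 7 s^{6} e^{- a s^{2}} \, ds = \frac{105 \sqrt{\pi}}{8 a^{\frac{7}{2}}},$$
and the integrand here is $(-1)^{3}$ times the target integrand, so $I = (-1)^{3}\,\frac{d^{3}J}{da^{3}} = - \frac{105 \sqrt{\pi}}{8 a^{\frac{7}{2}}}$.

Setting $a = \frac{7}{4}$:
$$I = - \frac{240 \sqrt{7} \sqrt{\pi}}{343}.$$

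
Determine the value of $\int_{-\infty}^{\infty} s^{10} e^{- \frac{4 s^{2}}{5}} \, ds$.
$\frac{2953125 \sqrt{5} \sqrt{\pi}}{65536}$

Begin with the known integral
$$J(a) = \int_{-\infty}^{\infty} e^{- a s^{2}} \, ds = \frac{\sqrt{\pi}}{\sqrt{a}}.$$

Differentiating under the integral sign brings down a factor of $(-s^2)$:
$$\frac{dJ}{da} = \int_{-\infty}^{\infty} - s^{2} e^{- a s^{2}} \, ds = - \frac{\sqrt{\pi}}{2 a^{\frac{3}{2}}}.$$

Repeating $5$ times in total — each differentiation brings down another $(-s^2)$ — gives
$$\frac{d^{5}J}{da^{5}} = \int_{-\infty}^{\infty} - s^{10} e^{- a s^{2}} \, ds = - \frac{945 \sqrt{\pi}}{32 a^{\frac{11}{2}}},$$
and the integrand here is $(-1)^{5}$ times the target integrand, so $I = (-1)^{5}\,\frac{d^{5}J}{da^{5}} = \frac{945 \sqrt{\pi}}{32 a^{\frac{11}{2}}}$.

Setting $a = \frac{4}{5}$:
$$I = \frac{2953125 \sqrt{5} \sqrt{\pi}}{65536}.$$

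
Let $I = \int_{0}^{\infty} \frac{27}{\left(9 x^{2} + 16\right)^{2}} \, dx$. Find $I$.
$\frac{9 \pi}{256}$

Begin with the known result
$$J(a) = \int_{0}^{\infty} \frac{1}{3 \left(a^{2} + x^{2}\right)} \, dx = \frac{\pi}{6 a}.$$

Differentiating under the integral sign with respect to $a$,
$$\frac{dJ}{da} = \int_{0}^{\infty} - \frac{2 a}{3 \left(a^{2} + x^{2}\right)^{2}} \, dx = - \frac{\pi}{6 a^{2}},$$
so $\int_{0}^{\infty} \frac{1}{3 \left(a^{2} + x^{2}\right)^{2}} \, dx = \frac{\pi}{12 a^{3}}$.

Setting $a = \frac{4}{3}$:
$$I = \frac{9 \pi}{256}.$$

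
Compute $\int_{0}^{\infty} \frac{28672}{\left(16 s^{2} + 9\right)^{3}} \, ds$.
$\frac{448 \pi}{81}$

Recall the elementary integral
$$J(a) = \int_{0}^{\infty} \frac{7}{a^{2} + s^{2}} \, ds = \frac{7 \pi}{2 a}.$$

Differentiating under the integral sign with respect to $a$,
$$\frac{dJ}{da} = \int_{0}^{\infty} - \frac{14 a}{\left(a^{2} + s^{2}\right)^{2}} \, ds = - \frac{7 \pi}{2 a^{2}},$$
so $\int_{0}^{\infty} \frac{7}{\left(a^{2} + s^{2}\right)^{2}} \, ds = \frac{7 \pi}{4 a^{3}}$.

Repeating — each differentiation of $1/(s^2+a^2)^j$ produces $-2ja/(s^2+a^2)^{j+1}$ — and dividing through by $-2ja$ at each step yields, after $2$ differentiations in total,
$$\int_{0}^{\infty} \frac{7}{\left(a^{2} + s^{2}\right)^{3}} \, ds = \frac{21 \pi}{16 a^{5}}.$$

Setting $a = \frac{3}{4}$:
$$I = \frac{448 \pi}{81}.$$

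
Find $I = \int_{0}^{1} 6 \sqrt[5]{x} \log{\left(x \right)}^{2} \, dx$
$\frac{125}{18}$

Begin with the known integral
$$J(a) = \int_{0}^{1} 6 x^{a} \, dx = \frac{6}{a + 1}.$$

Differentiating under the integral sign brings down a factor of $\ln x$:
$$\frac{dJ}{da} = \int_{0}^{1} 6 x^{a} \log{\left(x \right)} \, dx = - \frac{6}{\left(a + 1\right)^{2}}.$$

Repeating twice in total — each differentiation brings down another $\ln x$ — gives
$$\frac{d^{2}J}{da^{2}} = \int_{0}^{1} 6 x^{a} \log{\left(x \right)}^{2} \, dx = \frac{12}{\left(a + 1\right)^{3}},$$
and the integrand here is exactly the target integrand, so $I = \frac{12}{\left(a + 1\right)^{3}}$.

Setting $a = \frac{1}{5}$:
$$I = \frac{125}{18}.$$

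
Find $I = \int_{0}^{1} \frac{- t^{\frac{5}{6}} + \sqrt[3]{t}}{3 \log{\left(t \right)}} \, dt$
$- \frac{\log{\left(11 \right)}}{3} + \log{\left(2 \right)}$

Consider the one-parameter family: let $I(a) = \int_{0}^{1} \frac{- t^{\frac{5}{6}} + t^{a}}{3 \log{\left(t \right)}} \, dt$.

Since $\dfrac{\partial}{\partial a}\,t^{a} = t^{a} \ln t$, the $\ln t$ in the denominator cancels and
$$\frac{dI}{da} = \int_{0}^{1} \frac{1}{3} t^{a} \, dt = \frac{1}{3} \left[\frac{t^{a+1}}{a+1}\right]_0^1 = \frac{1}{3 \left(a + 1\right)}.$$

Integrating with respect to $a$ gives $I(a) = \frac{\log{\left(a + 1 \right)}}{3} - \frac{\log{\left(11 \right)}}{3} + \frac{\log{\left(6 \right)}}{3} + C$.

At $a = \frac{5}{6}$ the integrand is identically $0$, so $I(\frac{5}{6}) = 0$. The closed form gives $0$, hence $C = 0$.

Setting $a = \frac{1}{3}$:
$$I = - \frac{\log{\left(11 \right)}}{3} + \log{\left(2 \right)}.$$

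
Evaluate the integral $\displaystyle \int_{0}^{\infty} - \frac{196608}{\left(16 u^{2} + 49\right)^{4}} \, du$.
$- \frac{7680 \pi}{823543}$

Start from the standard arctangent integral
$$J(a) = \int_{0}^{\infty} - \frac{3}{a^{2} + u^{2}} \, du = - \frac{3 \pi}{2 a}.$$

Differentiating under the integral sign with respect to $a$,
$$\frac{dJ}{da} = \int_{0}^{\infty} \frac{6 a}{\left(a^{2} + u^{2}\right)^{2}} \, du = \frac{3 \pi}{2 a^{2}},$$
so $\int_{0}^{\infty} - \frac{3}{\left(a^{2} + u^{2}\right)^{2}} \, du = - \frac{3 \pi}{4 a^{3}}$.

Repeating — each differentiation of $1/(u^2+a^2)^j$ produces $-2ja/(u^2+a^2)^{j+1}$ — and dividing through by $-2ja$ at each step yields, after $3$ differentiations in total,
$$\int_{0}^{\infty} - \frac{3}{\left(a^{2} + u^{2}\right)^{4}} \, du = - \frac{15 \pi}{32 a^{7}}.$$

Setting $a = \frac{7}{4}$:
$$I = - \frac{7680 \pi}{823543}.$$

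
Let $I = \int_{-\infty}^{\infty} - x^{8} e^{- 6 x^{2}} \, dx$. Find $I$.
$- \frac{35 \sqrt{6} \sqrt{\pi}}{41472}$

Begin with the known integral
$$J(a) = \int_{-\infty}^{\infty} - e^{- a x^{2}} \, dx = - \frac{\sqrt{\pi}}{\sqrt{a}}.$$

Differentiating under the integral sign brings down a factor of $(-x^2)$:
$$\frac{dJ}{da} = \int_{-\infty}^{\infty} x^{2} e^{- a x^{2}} \, dx = \frac{\sqrt{\pi}}{2 a^{\frac{3}{2}}}.$$

Repeating $4$ times in total — each differentiation brings down another $(-x^2)$ — gives
$$\frac{d^{4}J}{da^{4}} = \int_{-\infty}^{\infty} - x^{8} e^{- a x^{2}} \, dx = - \frac{105 \sqrt{\pi}}{16 a^{\frac{9}{2}}},$$
and the integrand here is exactly the target integrand, so $I = - \frac{105 \sqrt{\pi}}{16 a^{\frac{9}{2}}}$.

Setting $a = 6$:
$$I = - \frac{35 \sqrt{6} \sqrt{\pi}}{41472}.$$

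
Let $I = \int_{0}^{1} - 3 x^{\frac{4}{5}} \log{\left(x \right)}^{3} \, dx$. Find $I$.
$\frac{1250}{729}$

Begin with the known integral
$$J(a) = \int_{0}^{1} - 3 x^{a} \, dx = - \frac{3}{a + 1}.$$

Differentiating under the integral sign brings down a factor of $\ln x$:
$$\frac{dJ}{da} = \int_{0}^{1} - 3 x^{a} \log{\left(x \right)} \, dx = \frac{3}{\left(a + 1\right)^{2}}.$$

Repeating $3$ times in total — each differentiation brings down another $\ln x$ — gives
$$\frac{d^{3}J}{da^{3}} = \int_{0}^{1} - 3 x^{a} \log{\left(x \right)}^{3} \, dx = \frac{18}{\left(a + 1\right)^{4}},$$
and the integrand here is exactly the target integrand, so $I = \frac{18}{\left(a + 1\right)^{4}}$.

Setting $a = \frac{4}{5}$:
$$I = \frac{1250}{729}.$$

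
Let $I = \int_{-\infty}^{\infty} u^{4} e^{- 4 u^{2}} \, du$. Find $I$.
$\frac{3 \sqrt{\pi}}{128}$

Start from the elementary integral
$$J(a) = \int_{-\infty}^{\infty} e^{- a u^{2}} \, du = \frac{\sqrt{\pi}}{\sqrt{a}}.$$

Differentiating under the integral sign brings down a factor of $(-u^2)$:
$$\frac{dJ}{da} = \int_{-\infty}^{\infty} - u^{2} e^{- a u^{2}} \, du = - \frac{\sqrt{\pi}}{2 a^{\frac{3}{2}}}.$$

Repeating twice in total — each differentiation brings down another $(-u^2)$ — gives
$$\frac{d^{2}J}{da^{2}} = \int_{-\infty}^{\infty} u^{4} e^{- a u^{2}} \, du = \frac{3 \sqrt{\pi}}{4 a^{\frac{5}{2}}},$$
and the integrand here is exactly the target integrand, so $I = \frac{3 \sqrt{\pi}}{4 a^{\frac{5}{2}}}$.

Setting $a = 4$:
$$I = \frac{3 \sqrt{\pi}}{128}.$$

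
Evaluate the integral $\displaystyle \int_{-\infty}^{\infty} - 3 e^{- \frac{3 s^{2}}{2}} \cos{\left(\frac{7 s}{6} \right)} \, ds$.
$- \frac{\sqrt{6} \sqrt{\pi}}{e^{\frac{49}{216}}}$

Treat the cosine frequency as a parameter and define $I(b) = \int_{-\infty}^{\infty} - 3 e^{- \frac{3 s^{2}}{2}} \cos{\left(b s \right)} \, ds$.

Differentiating under the integral sign,
$$I'(b) = \int_{-\infty}^{\infty} 3 s e^{- \frac{3 s^{2}}{2}} \sin{\left(b s \right)} \, ds.$$

Integrate $\int_{-\infty}^{\infty} s \sin(b s)\, e^{- \frac{3 s^{2}}{2}}\, ds$ by parts with $u = \sin(b s)$ and $dv = s\, e^{- \frac{3 s^{2}}{2}}\, ds$, giving $v = - \frac{e^{- \frac{3 s^{2}}{2}}}{3}$. The boundary term vanishes and
$$\int_{-\infty}^{\infty} s \sin(b s)\, e^{- \frac{3 s^{2}}{2}}\, ds = \frac{b}{3} \int_{-\infty}^{\infty} \cos(b s)\, e^{- \frac{3 s^{2}}{2}}\, ds,$$
so $I'(b) = - \frac{b}{3}\, I(b)$.

This is a separable first-order ODE; solving with the initial condition $I(0) = \int_{-\infty}^{\infty} - 3 e^{- \frac{3 s^{2}}{2}}\,ds = - \sqrt{6} \sqrt{\pi}$ gives
$$I(b) = - \sqrt{6} \sqrt{\pi} e^{- \frac{b^{2}}{6}}.$$

Setting $b = \frac{7}{6}$:
$$I = - \frac{\sqrt{6} \sqrt{\pi}}{e^{\frac{49}{216}}}.$$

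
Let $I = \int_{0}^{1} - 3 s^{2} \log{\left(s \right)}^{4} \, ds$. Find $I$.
$- \frac{8}{27}$

Begin with the known integral
$$J(a) = \int_{0}^{1} - 3 s^{a} \, ds = - \frac{3}{a + 1}.$$

Differentiating under the integral sign brings down a factor of $\ln s$:
$$\frac{dJ}{da} = \int_{0}^{1} - 3 s^{a} \log{\left(s \right)} \, ds = \frac{3}{\left(a + 1\right)^{2}}.$$

Repeating $4$ times in total — each differentiation brings down another $\ln s$ — gives
$$\frac{d^{4}J}{da^{4}} = \int_{0}^{1} - 3 s^{a} \log{\left(s \right)}^{4} \, ds = - \frac{72}{\left(a + 1\right)^{5}},$$
and the integrand here is exactly the target integrand, so $I = - \frac{72}{\left(a + 1\right)^{5}}$.

Setting $a = 2$:
$$I = - \frac{8}{27}.$$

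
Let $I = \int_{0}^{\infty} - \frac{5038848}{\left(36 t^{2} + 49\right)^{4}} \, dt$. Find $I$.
$- \frac{131220 \pi}{823543}$

Start from the standard arctangent integral
$$J(a) = \int_{0}^{\infty} - \frac{3}{a^{2} + t^{2}} \, dt = - \frac{3 \pi}{2 a}.$$

Differentiating under the integral sign with respect to $a$,
$$\frac{dJ}{da} = \int_{0}^{\infty} \frac{6 a}{\left(a^{2} + t^{2}\right)^{2}} \, dt = \frac{3 \pi}{2 a^{2}},$$
so $\int_{0}^{\infty} - \frac{3}{\left(a^{2} + t^{2}\right)^{2}} \, dt = - \frac{3 \pi}{4 a^{3}}$.

Repeating — each differentiation of $1/(t^2+a^2)^j$ produces $-2ja/(t^2+a^2)^{j+1}$ — and dividing through by $-2ja$ at each step yields, after $3$ differentiations in total,
$$\int_{0}^{\infty} - \frac{3}{\left(a^{2} + t^{2}\right)^{4}} \, dt = - \frac{15 \pi}{32 a^{7}}.$$

Setting $a = \frac{7}{6}$:
$$I = - \frac{131220 \pi}{823543}.$$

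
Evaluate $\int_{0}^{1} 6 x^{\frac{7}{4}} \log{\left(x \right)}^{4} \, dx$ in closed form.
$\frac{147456}{161051}$

Start from the elementary integral
$$J(a) = \int_{0}^{1} 6 x^{a} \, dx = \frac{6}{a + 1}.$$

Differentiating under the integral sign brings down a factor of $\ln x$:
$$\frac{dJ}{da} = \int_{0}^{1} 6 x^{a} \log{\left(x \right)} \, dx = - \frac{6}{\left(a + 1\right)^{2}}.$$

Repeating $4$ times in total — each differentiation brings down another $\ln x$ — gives
$$\frac{d^{4}J}{da^{4}} = \int_{0}^{1} 6 x^{a} \log{\left(x \right)}^{4} \, dx = \frac{144}{\left(a + 1\right)^{5}},$$
and the integrand here is exactly the target integrand, so $I = \frac{144}{\left(a + 1\right)^{5}}$.

Setting $a = \frac{7}{4}$:
$$I = \frac{147456}{161051}.$$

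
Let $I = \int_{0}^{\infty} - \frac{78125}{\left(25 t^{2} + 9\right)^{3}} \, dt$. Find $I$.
$- \frac{15625 \pi}{1296}$

Recall the elementary integral
$$J(a) = \int_{0}^{\infty} - \frac{5}{a^{2} + t^{2}} \, dt = - \frac{5 \pi}{2 a}.$$

Differentiating under the integral sign with respect to $a$,
$$\frac{dJ}{da} = \int_{0}^{\infty} \frac{10 a}{\left(a^{2} + t^{2}\right)^{2}} \, dt = \frac{5 \pi}{2 a^{2}},$$
so $\int_{0}^{\infty} - \frac{5}{\left(a^{2} + t^{2}\right)^{2}} \, dt = - \frac{5 \pi}{4 a^{3}}$.

Repeating — each differentiation of $1/(t^2+a^2)^j$ produces $-2ja/(t^2+a^2)^{j+1}$ — and dividing through by $-2ja$ at each step yields, after $2$ differentiations in total,
$$\int_{0}^{\infty} - \frac{5}{\left(a^{2} + t^{2}\right)^{3}} \, dt = - \frac{15 \pi}{16 a^{5}}.$$

Setting $a = \frac{3}{5}$:
$$I = - \frac{15625 \pi}{1296}.$$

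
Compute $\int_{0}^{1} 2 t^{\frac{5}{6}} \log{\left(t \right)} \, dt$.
$- \frac{72}{121}$

Start from the elementary integral
$$J(a) = \int_{0}^{1} 2 t^{a} \, dt = \frac{2}{a + 1}.$$

Differentiating under the integral sign brings down a factor of $\ln t$:
$$\frac{dJ}{da} = \int_{0}^{1} 2 t^{a} \log{\left(t \right)} \, dt = - \frac{2}{\left(a + 1\right)^{2}}.$$

The integral on the left is $I$, so $I = - \frac{2}{\left(a + 1\right)^{2}}$.

Setting $a = \frac{5}{6}$:
$$I = - \frac{72}{121}.$$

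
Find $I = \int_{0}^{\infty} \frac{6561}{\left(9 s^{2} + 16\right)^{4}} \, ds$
$\frac{10935 \pi}{524288}$

Begin with the known result
$$J(a) = \int_{0}^{\infty} \frac{1}{a^{2} + s^{2}} \, ds = \frac{\pi}{2 a}.$$

Differentiating under the integral sign with respect to $a$,
$$\frac{dJ}{da} = \int_{0}^{\infty} - \frac{2 a}{\left(a^{2} + s^{2}\right)^{2}} \, ds = - \frac{\pi}{2 a^{2}},$$
so $\int_{0}^{\infty} \frac{1}{\left(a^{2} + s^{2}\right)^{2}} \, ds = \frac{\pi}{4 a^{3}}$.

Repeating — each differentiation of $1/(s^2+a^2)^j$ produces $-2ja/(s^2+a^2)^{j+1}$ — and dividing through by $-2ja$ at each step yields, after $3$ differentiations in total,
$$\int_{0}^{\infty} \frac{1}{\left(a^{2} + s^{2}\right)^{4}} \, ds = \frac{5 \pi}{32 a^{7}}.$$

Setting $a = \frac{4}{3}$:
$$I = \frac{10935 \pi}{524288}.$$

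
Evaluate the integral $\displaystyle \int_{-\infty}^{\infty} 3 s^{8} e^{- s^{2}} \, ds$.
$\frac{315 \sqrt{\pi}}{16}$

Begin with the known integral
$$J(a) = \int_{-\infty}^{\infty} 3 e^{- a s^{2}} \, ds = \frac{3 \sqrt{\pi}}{\sqrt{a}}.$$

Differentiating under the integral sign brings down a factor of $(-s^2)$:
$$\frac{dJ}{da} = \int_{-\infty}^{\infty} - 3 s^{2} e^{- a s^{2}} \, ds = - \frac{3 \sqrt{\pi}}{2 a^{\frac{3}{2}}}.$$

Repeating $4$ times in total — each differentiation brings down another $(-s^2)$ — gives
$$\frac{d^{4}J}{da^{4}} = \int_{-\infty}^{\infty} 3 s^{8} e^{- a s^{2}} \, ds = \frac{315 \sqrt{\pi}}{16 a^{\frac{9}{2}}},$$
and the integrand here is exactly the target integrand, so $I = \frac{315 \sqrt{\pi}}{16 a^{\frac{9}{2}}}$.

Setting $a = 1$:
$$I = \frac{315 \sqrt{\pi}}{16}.$$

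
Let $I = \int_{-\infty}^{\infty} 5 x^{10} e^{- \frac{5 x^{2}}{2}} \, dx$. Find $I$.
$\frac{189 \sqrt{10} \sqrt{\pi}}{625}$

Consider the simpler parametrised integral
$$J(a) = \int_{-\infty}^{\infty} 5 e^{- a x^{2}} \, dx = \frac{5 \sqrt{\pi}}{\sqrt{a}}.$$

Differentiating under the integral sign brings down a factor of $(-x^2)$:
$$\frac{dJ}{da} = \int_{-\infty}^{\infty} - 5 x^{2} e^{- a x^{2}} \, dx = - \frac{5 \sqrt{\pi}}{2 a^{\frac{3}{2}}}.$$

Repeating $5$ times in total — each differentiation brings down another $(-x^2)$ — gives
$$\frac{d^{5}J}{da^{5}} = \int_{-\infty}^{\infty} - 5 x^{10} e^{- a x^{2}} \, dx = - \frac{4725 \sqrt{\pi}}{32 a^{\frac{11}{2}}},$$
and the integrand here is $(-1)^{5}$ times the target integrand, so $I = (-1)^{5}\,\frac{d^{5}J}{da^{5}} = \frac{4725 \sqrt{\pi}}{32 a^{\frac{11}{2}}}$.

Setting $a = \frac{5}{2}$:
$$I = \frac{189 \sqrt{10} \sqrt{\pi}}{625}.$$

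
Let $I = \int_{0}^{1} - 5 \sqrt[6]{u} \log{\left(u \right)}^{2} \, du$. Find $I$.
$- \frac{2160}{343}$

Begin with the known integral
$$J(a) = \int_{0}^{1} - 5 u^{a} \, du = - \frac{5}{a + 1}.$$

Differentiating under the integral sign brings down a factor of $\ln u$:
$$\frac{dJ}{da} = \int_{0}^{1} - 5 u^{a} \log{\left(u \right)} \, du = \frac{5}{\left(a + 1\right)^{2}}.$$

Repeating twice in total — each differentiation brings down another $\ln u$ — gives
$$\frac{d^{2}J}{da^{2}} = \int_{0}^{1} - 5 u^{a} \log{\left(u \right)}^{2} \, du = - \frac{10}{\left(a + 1\right)^{3}},$$
and the integrand here is exactly the target integrand, so $I = - \frac{10}{\left(a + 1\right)^{3}}$.

Setting $a = \frac{1}{6}$:
$$I = - \frac{2160}{343}.$$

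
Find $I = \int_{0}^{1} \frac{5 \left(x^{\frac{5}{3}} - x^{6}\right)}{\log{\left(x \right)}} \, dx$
$- \log{\left(\frac{4084101}{32768} \right)}$

Consider the one-parameter family: let $I(a) = \int_{0}^{1} \frac{5 \left(x^{\frac{5}{3}} - x^{a}\right)}{\log{\left(x \right)}} \, dx$.

Since $\dfrac{\partial}{\partial a}\,x^{a} = x^{a} \ln x$, the $\ln x$ in the denominator cancels and
$$\frac{dI}{da} = \int_{0}^{1} -5 x^{a} \, dx = -5 \left[\frac{x^{a+1}}{a+1}\right]_0^1 = - \frac{5}{a + 1}.$$

Integrating with respect to $a$ gives $I(a) = - \log{\left(\frac{243 \left(a + 1\right)^{5}}{32768} \right)} + C$.

At $a = \frac{5}{3}$ the integrand is identically $0$, so $I(\frac{5}{3}) = 0$. The closed form gives $0$, hence $C = 0$.

Setting $a = 6$:
$$I = - \log{\left(\frac{4084101}{32768} \right)}.$$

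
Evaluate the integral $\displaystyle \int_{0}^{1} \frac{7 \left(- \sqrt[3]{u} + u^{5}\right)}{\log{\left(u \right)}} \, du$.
$\log{\left(\frac{4782969}{128} \right)}$

Replace the exponent $5$ by a parameter $a$: let $I(a) = \int_{0}^{1} \frac{7 \left(- \sqrt[3]{u} + u^{a}\right)}{\log{\left(u \right)}} \, du$.

Since $\dfrac{\partial}{\partial a}\,u^{a} = u^{a} \ln u$, the $\ln u$ in the denominator cancels and
$$\frac{dI}{da} = \int_{0}^{1} 7 u^{a} \, du = 7 \left[\frac{u^{a+1}}{a+1}\right]_0^1 = \frac{7}{a + 1}.$$

Integrating with respect to $a$ gives $I(a) = \log{\left(\frac{2187 \left(a + 1\right)^{7}}{16384} \right)} + C$.

At $a = \frac{1}{3}$ the integrand is identically $0$, so $I(\frac{1}{3}) = 0$. The closed form gives $0$, hence $C = 0$.

Setting $a = 5$:
$$I = \log{\left(\frac{4782969}{128} \right)}.$$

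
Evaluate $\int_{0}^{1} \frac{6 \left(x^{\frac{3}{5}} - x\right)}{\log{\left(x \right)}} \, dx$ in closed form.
$\log{\left(\frac{4096}{15625} \right)}$

Replace the exponent $\frac{3}{5}$ by a parameter $a$: let $I(a) = \int_{0}^{1} \frac{6 \left(- x + x^{a}\right)}{\log{\left(x \right)}} \, dx$.

Since $\dfrac{\partial}{\partial a}\,x^{a} = x^{a} \ln x$, the $\ln x$ in the denominator cancels and
$$\frac{dI}{da} = \int_{0}^{1} 6 x^{a} \, dx = 6 \left[\frac{x^{a+1}}{a+1}\right]_0^1 = \frac{6}{a + 1}.$$

Integrating with respect to $a$ gives $I(a) = \log{\left(\frac{\left(a + 1\right)^{6}}{64} \right)} + C$.

At $a = 1$ the integrand is identically $0$, so $I(1) = 0$. The closed form gives $0$, hence $C = 0$.

Setting $a = \frac{3}{5}$:
$$I = \log{\left(\frac{4096}{15625} \right)}.$$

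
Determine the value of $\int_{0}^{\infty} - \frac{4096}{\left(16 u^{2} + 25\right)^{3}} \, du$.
$- \frac{192 \pi}{3125}$

Begin with the known result
$$J(a) = \int_{0}^{\infty} - \frac{1}{a^{2} + u^{2}} \, du = - \frac{\pi}{2 a}.$$

Differentiating under the integral sign with respect to $a$,
$$\frac{dJ}{da} = \int_{0}^{\infty} \frac{2 a}{\left(a^{2} + u^{2}\right)^{2}} \, du = \frac{\pi}{2 a^{2}},$$
so $\int_{0}^{\infty} - \frac{1}{\left(a^{2} + u^{2}\right)^{2}} \, du = - \frac{\pi}{4 a^{3}}$.

Repeating — each differentiation of $1/(u^2+a^2)^j$ produces $-2ja/(u^2+a^2)^{j+1}$ — and dividing through by $-2ja$ at each step yields, after $2$ differentiations in total,
$$\int_{0}^{\infty} - \frac{1}{\left(a^{2} + u^{2}\right)^{3}} \, du = - \frac{3 \pi}{16 a^{5}}.$$

Setting $a = \frac{5}{4}$:
$$I = - \frac{192 \pi}{3125}.$$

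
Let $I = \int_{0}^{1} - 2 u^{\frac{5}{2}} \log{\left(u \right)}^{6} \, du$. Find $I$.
$- \frac{184320}{823543}$

Begin with the known integral
$$J(a) = \int_{0}^{1} - 2 u^{a} \, du = - \frac{2}{a + 1}.$$

Differentiating under the integral sign brings down a factor of $\ln u$:
$$\frac{dJ}{da} = \int_{0}^{1} - 2 u^{a} \log{\left(u \right)} \, du = \frac{2}{\left(a + 1\right)^{2}}.$$

Repeating $6$ times in total — each differentiation brings down another $\ln u$ — gives
$$\frac{d^{6}J}{da^{6}} = \int_{0}^{1} - 2 u^{a} \log{\left(u \right)}^{6} \, du = - \frac{1440}{\left(a + 1\right)^{7}},$$
and the integrand here is exactly the target integrand, so $I = - \frac{1440}{\left(a + 1\right)^{7}}$.

Setting $a = \frac{5}{2}$:
$$I = - \frac{184320}{823543}.$$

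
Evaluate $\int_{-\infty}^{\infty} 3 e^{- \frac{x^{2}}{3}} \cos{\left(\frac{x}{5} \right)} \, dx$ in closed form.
$\frac{3 \sqrt{3} \sqrt{\pi}}{e^{\frac{3}{100}}}$

Treat the cosine frequency as a parameter and define $I(b) = \int_{-\infty}^{\infty} 3 e^{- \frac{x^{2}}{3}} \cos{\left(b x \right)} \, dx$.

Differentiating under the integral sign,
$$I'(b) = \int_{-\infty}^{\infty} - 3 x e^{- \frac{x^{2}}{3}} \sin{\left(b x \right)} \, dx.$$

Integrate $\int_{-\infty}^{\infty} x \sin(b x)\, e^{- \frac{x^{2}}{3}}\, dx$ by parts with $u = \sin(b x)$ and $dv = x\, e^{- \frac{x^{2}}{3}}\, dx$, giving $v = - \frac{3 e^{- \frac{x^{2}}{3}}}{2}$. The boundary term vanishes and
$$\int_{-\infty}^{\infty} x \sin(b x)\, e^{- \frac{x^{2}}{3}}\, dx = \frac{3 b}{2} \int_{-\infty}^{\infty} \cos(b x)\, e^{- \frac{x^{2}}{3}}\, dx,$$
so $I'(b) = - \frac{3 b}{2}\, I(b)$.

This is a separable first-order ODE; solving with the initial condition $I(0) = \int_{-\infty}^{\infty} 3 e^{- \frac{x^{2}}{3}}\,dx = 3 \sqrt{3} \sqrt{\pi}$ gives
$$I(b) = 3 \sqrt{3} \sqrt{\pi} e^{- \frac{3 b^{2}}{4}}.$$

Setting $b = \frac{1}{5}$:
$$I = \frac{3 \sqrt{3} \sqrt{\pi}}{e^{\frac{3}{100}}}.$$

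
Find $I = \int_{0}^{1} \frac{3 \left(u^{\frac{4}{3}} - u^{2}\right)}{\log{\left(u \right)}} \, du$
$\log{\left(\frac{343}{729} \right)}$

Consider the one-parameter family: let $I(a) = \int_{0}^{1} \frac{3 \left(- u^{2} + u^{a}\right)}{\log{\left(u \right)}} \, du$.

Since $\dfrac{\partial}{\partial a}\,u^{a} = u^{a} \ln u$, the $\ln u$ in the denominator cancels and
$$\frac{dI}{da} = \int_{0}^{1} 3 u^{a} \, du = 3 \left[\frac{u^{a+1}}{a+1}\right]_0^1 = \frac{3}{a + 1}.$$

Integrating with respect to $a$ gives $I(a) = \log{\left(\frac{\left(a + 1\right)^{3}}{27} \right)} + C$.

At $a = 2$ the integrand is identically $0$, so $I(2) = 0$. The closed form gives $0$, hence $C = 0$.

Setting $a = \frac{4}{3}$:
$$I = \log{\left(\frac{343}{729} \right)}.$$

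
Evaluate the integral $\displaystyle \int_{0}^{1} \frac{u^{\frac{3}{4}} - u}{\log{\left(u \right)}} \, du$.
$\log{\left(\frac{7}{8} \right)}$

Replace the exponent $\frac{3}{4}$ by a parameter $a$: let $I(a) = \int_{0}^{1} \frac{- u + u^{a}}{\log{\left(u \right)}} \, du$.

Since $\dfrac{\partial}{\partial a}\,u^{a} = u^{a} \ln u$, the $\ln u$ in the denominator cancels and
$$\frac{dI}{da} = \int_{0}^{1} u^{a} \, du = \left[\frac{u^{a+1}}{a+1}\right]_0^1 = \frac{1}{a + 1}.$$

Integrating with respect to $a$ gives $I(a) = \log{\left(\frac{a}{2} + \frac{1}{2} \right)} + C$.

At $a = 1$ the integrand is identically $0$, so $I(1) = 0$. The closed form gives $0$, hence $C = 0$.

Setting $a = \frac{3}{4}$:
$$I = \log{\left(\frac{7}{8} \right)}.$$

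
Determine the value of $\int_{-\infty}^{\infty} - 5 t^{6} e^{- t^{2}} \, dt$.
$- \frac{75 \sqrt{\pi}}{8}$

Consider the simpler parametrised integral
$$J(a) = \int_{-\infty}^{\infty} - 5 e^{- a t^{2}} \, dt = - \frac{5 \sqrt{\pi}}{\sqrt{a}}.$$

Differentiating under the integral sign brings down a factor of $(-t^2)$:
$$\frac{dJ}{da} = \int_{-\infty}^{\infty} 5 t^{2} e^{- a t^{2}} \, dt = \frac{5 \sqrt{\pi}}{2 a^{\frac{3}{2}}}.$$

Repeating $3$ times in total — each differentiation brings down another $(-t^2)$ — gives
$$\frac{d^{3}J}{da^{3}} = \int_{-\infty}^{\infty} 5 t^{6} e^{- a t^{2}} \, dt = \frac{75 \sqrt{\pi}}{8 a^{\frac{7}{2}}},$$
and the integrand here is $(-1)^{3}$ times the target integrand, so $I = (-1)^{3}\,\frac{d^{3}J}{da^{3}} = - \frac{75 \sqrt{\pi}}{8 a^{\frac{7}{2}}}$.

Setting $a = 1$:
$$I = - \frac{75 \sqrt{\pi}}{8}.$$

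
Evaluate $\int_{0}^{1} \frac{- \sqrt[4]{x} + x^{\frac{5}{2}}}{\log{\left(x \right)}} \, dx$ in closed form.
$\log{\left(\frac{14}{5} \right)}$

Consider the one-parameter family: let $I(a) = \int_{0}^{1} \frac{- \sqrt[4]{x} + x^{a}}{\log{\left(x \right)}} \, dx$.

Since $\dfrac{\partial}{\partial a}\,x^{a} = x^{a} \ln x$, the $\ln x$ in the denominator cancels and
$$\frac{dI}{da} = \int_{0}^{1} x^{a} \, dx = \left[\frac{x^{a+1}}{a+1}\right]_0^1 = \frac{1}{a + 1}.$$

Integrating with respect to $a$ gives $I(a) = \log{\left(\frac{4 a}{5} + \frac{4}{5} \right)} + C$.

At $a = \frac{1}{4}$ the integrand is identically $0$, so $I(\frac{1}{4}) = 0$. The closed form gives $0$, hence $C = 0$.

Setting $a = \frac{5}{2}$:
$$I = \log{\left(\frac{14}{5} \right)}.$$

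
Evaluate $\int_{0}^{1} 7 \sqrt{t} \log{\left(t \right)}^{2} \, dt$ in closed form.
$\frac{112}{27}$

Consider the simpler parametrised integral
$$J(a) = \int_{0}^{1} 7 t^{a} \, dt = \frac{7}{a + 1}.$$

Differentiating under the integral sign brings down a factor of $\ln t$:
$$\frac{dJ}{da} = \int_{0}^{1} 7 t^{a} \log{\left(t \right)} \, dt = - \frac{7}{\left(a + 1\right)^{2}}.$$

Repeating twice in total — each differentiation brings down another $\ln t$ — gives
$$\frac{d^{2}J}{da^{2}} = \int_{0}^{1} 7 t^{a} \log{\left(t \right)}^{2} \, dt = \frac{14}{\left(a + 1\right)^{3}},$$
and the integrand here is exactly the target integrand, so $I = \frac{14}{\left(a + 1\right)^{3}}$.

Setting $a = \frac{1}{2}$:
$$I = \frac{112}{27}.$$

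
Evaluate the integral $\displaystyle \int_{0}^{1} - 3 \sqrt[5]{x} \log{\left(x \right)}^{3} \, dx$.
$\frac{625}{72}$

Begin with the known integral
$$J(a) = \int_{0}^{1} - 3 x^{a} \, dx = - \frac{3}{a + 1}.$$

Differentiating under the integral sign brings down a factor of $\ln x$:
$$\frac{dJ}{da} = \int_{0}^{1} - 3 x^{a} \log{\left(x \right)} \, dx = \frac{3}{\left(a + 1\right)^{2}}.$$

Repeating $3$ times in total — each differentiation brings down another $\ln x$ — gives
$$\frac{d^{3}J}{da^{3}} = \int_{0}^{1} - 3 x^{a} \log{\left(x \right)}^{3} \, dx = \frac{18}{\left(a + 1\right)^{4}},$$
and the integrand here is exactly the target integrand, so $I = \frac{18}{\left(a + 1\right)^{4}}$.

Setting $a = \frac{1}{5}$:
$$I = \frac{625}{72}.$$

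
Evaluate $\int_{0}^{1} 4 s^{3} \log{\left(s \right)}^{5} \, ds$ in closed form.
$- \frac{15}{128}$

Consider the simpler parametrised integral
$$J(a) = \int_{0}^{1} 4 s^{a} \, ds = \frac{4}{a + 1}.$$

Differentiating under the integral sign brings down a factor of $\ln s$:
$$\frac{dJ}{da} = \int_{0}^{1} 4 s^{a} \log{\left(s \right)} \, ds = - \frac{4}{\left(a + 1\right)^{2}}.$$

Repeating $5$ times in total — each differentiation brings down another $\ln s$ — gives
$$\frac{d^{5}J}{da^{5}} = \int_{0}^{1} 4 s^{a} \log{\left(s \right)}^{5} \, ds = - \frac{480}{\left(a + 1\right)^{6}},$$
and the integrand here is exactly the target integrand, so $I = - \frac{480}{\left(a + 1\right)^{6}}$.

Setting $a = 3$:
$$I = - \frac{15}{128}.$$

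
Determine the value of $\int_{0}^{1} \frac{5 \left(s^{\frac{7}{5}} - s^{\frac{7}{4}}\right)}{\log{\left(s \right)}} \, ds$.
$- \log{\left(\frac{503284375}{254803968} \right)}$

Introduce a parameter $a$ in the exponent: let $I(a) = \int_{0}^{1} \frac{5 \left(s^{\frac{7}{5}} - s^{a}\right)}{\log{\left(s \right)}} \, ds$.

Since $\dfrac{\partial}{\partial a}\,s^{a} = s^{a} \ln s$, the $\ln s$ in the denominator cancels and
$$\frac{dI}{da} = \int_{0}^{1} -5 s^{a} \, ds = -5 \left[\frac{s^{a+1}}{a+1}\right]_0^1 = - \frac{5}{a + 1}.$$

Integrating with respect to $a$ gives $I(a) = - \log{\left(\frac{3125 \left(a + 1\right)^{5}}{248832} \right)} + C$.

At $a = \frac{7}{5}$ the integrand is identically $0$, so $I(\frac{7}{5}) = 0$. The closed form gives $0$, hence $C = 0$.

Setting $a = \frac{7}{4}$:
$$I = - \log{\left(\frac{503284375}{254803968} \right)}.$$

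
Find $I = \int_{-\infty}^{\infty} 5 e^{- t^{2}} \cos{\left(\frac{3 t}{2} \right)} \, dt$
$\frac{5 \sqrt{\pi}}{e^{\frac{9}{16}}}$

Define $I(b) = \int_{-\infty}^{\infty} 5 e^{- t^{2}} \cos{\left(b t \right)} \, dt$.

Differentiating under the integral sign,
$$I'(b) = \int_{-\infty}^{\infty} - 5 t e^{- t^{2}} \sin{\left(b t \right)} \, dt.$$

Integrate $\int_{-\infty}^{\infty} t \sin(b t)\, e^{- t^{2}}\, dt$ by parts with $u = \sin(b t)$ and $dv = t\, e^{- t^{2}}\, dt$, giving $v = - \frac{e^{- t^{2}}}{2}$. The boundary term vanishes and
$$\int_{-\infty}^{\infty} t \sin(b t)\, e^{- t^{2}}\, dt = \frac{b}{2} \int_{-\infty}^{\infty} \cos(b t)\, e^{- t^{2}}\, dt,$$
so $I'(b) = - \frac{b}{2}\, I(b)$.

This is a separable first-order ODE; solving with the initial condition $I(0) = \int_{-\infty}^{\infty} 5 e^{- t^{2}}\,dt = 5 \sqrt{\pi}$ gives
$$I(b) = 5 \sqrt{\pi} e^{- \frac{b^{2}}{4}}.$$

Setting $b = \frac{3}{2}$:
$$I = \frac{5 \sqrt{\pi}}{e^{\frac{9}{16}}}.$$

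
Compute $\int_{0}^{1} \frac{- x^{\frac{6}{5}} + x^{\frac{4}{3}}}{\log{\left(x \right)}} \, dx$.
$\log{\left(\frac{35}{33} \right)}$

Replace the exponent $\frac{4}{3}$ by a parameter $a$: let $I(a) = \int_{0}^{1} \frac{- x^{\frac{6}{5}} + x^{a}}{\log{\left(x \right)}} \, dx$.

Since $\dfrac{\partial}{\partial a}\,x^{a} = x^{a} \ln x$, the $\ln x$ in the denominator cancels and
$$\frac{dI}{da} = \int_{0}^{1} x^{a} \, dx = \left[\frac{x^{a+1}}{a+1}\right]_0^1 = \frac{1}{a + 1}.$$

Integrating with respect to $a$ gives $I(a) = \log{\left(\frac{5 a}{11} + \frac{5}{11} \right)} + C$.

At $a = \frac{6}{5}$ the integrand is identically $0$, so $I(\frac{6}{5}) = 0$. The closed form gives $0$, hence $C = 0$.

Setting $a = \frac{4}{3}$:
$$I = \log{\left(\frac{35}{33} \right)}.$$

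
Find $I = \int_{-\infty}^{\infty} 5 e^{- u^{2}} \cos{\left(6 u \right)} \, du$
$\frac{5 \sqrt{\pi}}{e^{9}}$

Treat the cosine frequency as a parameter and define $I(b) = \int_{-\infty}^{\infty} 5 e^{- u^{2}} \cos{\left(b u \right)} \, du$.

Differentiating under the integral sign,
$$I'(b) = \int_{-\infty}^{\infty} - 5 u e^{- u^{2}} \sin{\left(b u \right)} \, du.$$

Integrate $\int_{-\infty}^{\infty} u \sin(b u)\, e^{- u^{2}}\, du$ by parts with $w = \sin(b u)$ and $dv = u\, e^{- u^{2}}\, du$, giving $v = - \frac{e^{- u^{2}}}{2}$. The boundary term vanishes and
$$\int_{-\infty}^{\infty} u \sin(b u)\, e^{- u^{2}}\, du = \frac{b}{2} \int_{-\infty}^{\infty} \cos(b u)\, e^{- u^{2}}\, du,$$
so $I'(b) = - \frac{b}{2}\, I(b)$.

This is a separable first-order ODE; solving with the initial condition $I(0) = \int_{-\infty}^{\infty} 5 e^{- u^{2}}\,du = 5 \sqrt{\pi}$ gives
$$I(b) = 5 \sqrt{\pi} e^{- \frac{b^{2}}{4}}.$$

Setting $b = 6$:
$$I = \frac{5 \sqrt{\pi}}{e^{9}}.$$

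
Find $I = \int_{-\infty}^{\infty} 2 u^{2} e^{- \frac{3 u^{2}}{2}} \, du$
$\frac{2 \sqrt{6} \sqrt{\pi}}{9}$

Start from the elementary integral
$$J(a) = \int_{-\infty}^{\infty} 2 e^{- a u^{2}} \, du = \frac{2 \sqrt{\pi}}{\sqrt{a}}.$$

Differentiating under the integral sign brings down a factor of $(-u^2)$:
$$\frac{dJ}{da} = \int_{-\infty}^{\infty} - 2 u^{2} e^{- a u^{2}} \, du = - \frac{\sqrt{\pi}}{a^{\frac{3}{2}}}.$$

The integral on the left is $-I$, so $I = \frac{\sqrt{\pi}}{a^{\frac{3}{2}}}$.

Setting $a = \frac{3}{2}$:
$$I = \frac{2 \sqrt{6} \sqrt{\pi}}{9}.$$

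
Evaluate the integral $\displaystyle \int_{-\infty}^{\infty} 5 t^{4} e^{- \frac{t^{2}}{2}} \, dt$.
$15 \sqrt{2} \sqrt{\pi}$

Begin with the known integral
$$J(a) = \int_{-\infty}^{\infty} 5 e^{- a t^{2}} \, dt = \frac{5 \sqrt{\pi}}{\sqrt{a}}.$$

Differentiating under the integral sign brings down a factor of $(-t^2)$:
$$\frac{dJ}{da} = \int_{-\infty}^{\infty} - 5 t^{2} e^{- a t^{2}} \, dt = - \frac{5 \sqrt{\pi}}{2 a^{\frac{3}{2}}}.$$

Repeating twice in total — each differentiation brings down another $(-t^2)$ — gives
$$\frac{d^{2}J}{da^{2}} = \int_{-\infty}^{\infty} 5 t^{4} e^{- a t^{2}} \, dt = \frac{15 \sqrt{\pi}}{4 a^{\frac{5}{2}}},$$
and the integrand here is exactly the target integrand, so $I = \frac{15 \sqrt{\pi}}{4 a^{\frac{5}{2}}}$.

Setting $a = \frac{1}{2}$:
$$I = 15 \sqrt{2} \sqrt{\pi}.$$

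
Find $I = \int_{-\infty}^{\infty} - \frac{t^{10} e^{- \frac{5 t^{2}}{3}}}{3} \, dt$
$- \frac{15309 \sqrt{15} \sqrt{\pi}}{100000}$

Begin with the known integral
$$J(a) = \int_{-\infty}^{\infty} - \frac{e^{- a t^{2}}}{3} \, dt = - \frac{\sqrt{\pi}}{3 \sqrt{a}}.$$

Differentiating under the integral sign brings down a factor of $(-t^2)$:
$$\frac{dJ}{da} = \int_{-\infty}^{\infty} \frac{t^{2} e^{- a t^{2}}}{3} \, dt = \frac{\sqrt{\pi}}{6 a^{\frac{3}{2}}}.$$

Repeating $5$ times in total — each differentiation brings down another $(-t^2)$ — gives
$$\frac{d^{5}J}{da^{5}} = \int_{-\infty}^{\infty} \frac{t^{10} e^{- a t^{2}}}{3} \, dt = \frac{315 \sqrt{\pi}}{32 a^{\frac{11}{2}}},$$
and the integrand here is $(-1)^{5}$ times the target integrand, so $I = (-1)^{5}\,\frac{d^{5}J}{da^{5}} = - \frac{315 \sqrt{\pi}}{32 a^{\frac{11}{2}}}$.

Setting $a = \frac{5}{3}$:
$$I = - \frac{15309 \sqrt{15} \sqrt{\pi}}{100000}.$$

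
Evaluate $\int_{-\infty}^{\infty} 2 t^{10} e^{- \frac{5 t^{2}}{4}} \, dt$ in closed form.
$\frac{24192 \sqrt{5} \sqrt{\pi}}{3125}$

Consider the simpler parametrised integral
$$J(a) = \int_{-\infty}^{\infty} 2 e^{- a t^{2}} \, dt = \frac{2 \sqrt{\pi}}{\sqrt{a}}.$$

Differentiating under the integral sign brings down a factor of $(-t^2)$:
$$\frac{dJ}{da} = \int_{-\infty}^{\infty} - 2 t^{2} e^{- a t^{2}} \, dt = - \frac{\sqrt{\pi}}{a^{\frac{3}{2}}}.$$

Repeating $5$ times in total — each differentiation brings down another $(-t^2)$ — gives
$$\frac{d^{5}J}{da^{5}} = \int_{-\infty}^{\infty} - 2 t^{10} e^{- a t^{2}} \, dt = - \frac{945 \sqrt{\pi}}{16 a^{\frac{11}{2}}},$$
and the integrand here is $(-1)^{5}$ times the target integrand, so $I = (-1)^{5}\,\frac{d^{5}J}{da^{5}} = \frac{945 \sqrt{\pi}}{16 a^{\frac{11}{2}}}$.

Setting $a = \frac{5}{4}$:
$$I = \frac{24192 \sqrt{5} \sqrt{\pi}}{3125}.$$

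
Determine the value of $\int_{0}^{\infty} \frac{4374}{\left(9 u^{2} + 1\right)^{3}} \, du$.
$\frac{2187 \pi}{8}$

Start from the standard arctangent integral
$$J(a) = \int_{0}^{\infty} \frac{6}{a^{2} + u^{2}} \, du = \frac{3 \pi}{a}.$$

Differentiating under the integral sign with respect to $a$,
$$\frac{dJ}{da} = \int_{0}^{\infty} - \frac{12 a}{\left(a^{2} + u^{2}\right)^{2}} \, du = - \frac{3 \pi}{a^{2}},$$
so $\int_{0}^{\infty} \frac{6}{\left(a^{2} + u^{2}\right)^{2}} \, du = \frac{3 \pi}{2 a^{3}}$.

Repeating — each differentiation of $1/(u^2+a^2)^j$ produces $-2ja/(u^2+a^2)^{j+1}$ — and dividing through by $-2ja$ at each step yields, after $2$ differentiations in total,
$$\int_{0}^{\infty} \frac{6}{\left(a^{2} + u^{2}\right)^{3}} \, du = \frac{9 \pi}{8 a^{5}}.$$

Setting $a = \frac{1}{3}$:
$$I = \frac{2187 \pi}{8}.$$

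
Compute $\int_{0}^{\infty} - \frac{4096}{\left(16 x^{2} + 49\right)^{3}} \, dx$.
$- \frac{192 \pi}{16807}$

Begin with the known result
$$J(a) = \int_{0}^{\infty} - \frac{1}{a^{2} + x^{2}} \, dx = - \frac{\pi}{2 a}.$$

Differentiating under the integral sign with respect to $a$,
$$\frac{dJ}{da} = \int_{0}^{\infty} \frac{2 a}{\left(a^{2} + x^{2}\right)^{2}} \, dx = \frac{\pi}{2 a^{2}},$$
so $\int_{0}^{\infty} - \frac{1}{\left(a^{2} + x^{2}\right)^{2}} \, dx = - \frac{\pi}{4 a^{3}}$.

Repeating — each differentiation of $1/(x^2+a^2)^j$ produces $-2ja/(x^2+a^2)^{j+1}$ — and dividing through by $-2ja$ at each step yields, after $2$ differentiations in total,
$$\int_{0}^{\infty} - \frac{1}{\left(a^{2} + x^{2}\right)^{3}} \, dx = - \frac{3 \pi}{16 a^{5}}.$$

Setting $a = \frac{7}{4}$:
$$I = - \frac{192 \pi}{16807}.$$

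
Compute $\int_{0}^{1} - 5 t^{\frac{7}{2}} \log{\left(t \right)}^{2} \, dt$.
$- \frac{80}{729}$

Start from the elementary integral
$$J(a) = \int_{0}^{1} - 5 t^{a} \, dt = - \frac{5}{a + 1}.$$

Differentiating under the integral sign brings down a factor of $\ln t$:
$$\frac{dJ}{da} = \int_{0}^{1} - 5 t^{a} \log{\left(t \right)} \, dt = \frac{5}{\left(a + 1\right)^{2}}.$$

Repeating twice in total — each differentiation brings down another $\ln t$ — gives
$$\frac{d^{2}J}{da^{2}} = \int_{0}^{1} - 5 t^{a} \log{\left(t \right)}^{2} \, dt = - \frac{10}{\left(a + 1\right)^{3}},$$
and the integrand here is exactly the target integrand, so $I = - \frac{10}{\left(a + 1\right)^{3}}$.

Setting $a = \frac{7}{2}$:
$$I = - \frac{80}{729}.$$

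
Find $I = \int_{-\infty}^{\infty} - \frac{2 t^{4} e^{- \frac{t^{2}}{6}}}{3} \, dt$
$- 18 \sqrt{6} \sqrt{\pi}$

Start from the elementary integral
$$J(a) = \int_{-\infty}^{\infty} - \frac{2 e^{- a t^{2}}}{3} \, dt = - \frac{2 \sqrt{\pi}}{3 \sqrt{a}}.$$

Differentiating under the integral sign brings down a factor of $(-t^2)$:
$$\frac{dJ}{da} = \int_{-\infty}^{\infty} \frac{2 t^{2} e^{- a t^{2}}}{3} \, dt = \frac{\sqrt{\pi}}{3 a^{\frac{3}{2}}}.$$

Repeating twice in total — each differentiation brings down another $(-t^2)$ — gives
$$\frac{d^{2}J}{da^{2}} = \int_{-\infty}^{\infty} - \frac{2 t^{4} e^{- a t^{2}}}{3} \, dt = - \frac{\sqrt{\pi}}{2 a^{\frac{5}{2}}},$$
and the integrand here is exactly the target integrand, so $I = - \frac{\sqrt{\pi}}{2 a^{\frac{5}{2}}}$.

Setting $a = \frac{1}{6}$:
$$I = - 18 \sqrt{6} \sqrt{\pi}.$$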